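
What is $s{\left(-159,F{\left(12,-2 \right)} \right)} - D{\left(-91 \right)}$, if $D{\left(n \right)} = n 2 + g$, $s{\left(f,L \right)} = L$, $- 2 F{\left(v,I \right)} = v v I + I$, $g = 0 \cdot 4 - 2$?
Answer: $329$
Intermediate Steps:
$g = -2$ ($g = 0 - 2 = -2$)
$F{\left(v,I \right)} = - \frac{I}{2} - \frac{I v^{2}}{2}$ ($F{\left(v,I \right)} = - \frac{v v I + I}{2} = - \frac{v^{2} I + I}{2} = - \frac{I v^{2} + I}{2} = - \frac{I + I v^{2}}{2} = - \frac{I}{2} - \frac{I v^{2}}{2}$)
$D{\left(n \right)} = -2 + 2 n$ ($D{\left(n \right)} = n 2 - 2 = 2 n - 2 = -2 + 2 n$)
$s{\left(-159,F{\left(12,-2 \right)} \right)} - D{\left(-91 \right)} = \left(- \frac{1}{2}\right) \left(-2\right) \left(1 + 12^{2}\right) - \left(-2 + 2 \left(-91\right)\right) = \left(- \frac{1}{2}\right) \left(-2\right) \left(1 + 144\right) - \left(-2 - 182\right) = \left(- \frac{1}{2}\right) \left(-2\right) 145 - -184 = 145 + 184 = 329$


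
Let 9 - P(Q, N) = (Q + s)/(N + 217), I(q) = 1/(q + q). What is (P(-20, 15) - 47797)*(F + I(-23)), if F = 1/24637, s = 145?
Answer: 272638966131/262926064 ≈ 1036.9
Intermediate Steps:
F = 1/24637 ≈ 4.0589e-5
I(q) = 1/(2*q)
P(Q, N) = 9 - (145 + Q)/(217 + N) (P(Q, N) = 9 - (Q + 145)/(N + 217) = 9 - (145 + Q)/(217 + N))
(P(-20, 15) - 47797)*(F + I(-23)) = ((1808 - 1*(-20) + 9*15)/(217 + 15) - 47797)*(1/24637 + (1/2)/(-23)) = ((1808 + 20 + 135)/232 - 47797)*(1/24637 + (1/2)*(-1/23)) = ((1/232)*1963 - 47797)*(1/24637 - 1/46) = (1963/232 - 47797)*(-24591/1133302) = -11086941/232*(-24591/1133302) = 272638966131/262926064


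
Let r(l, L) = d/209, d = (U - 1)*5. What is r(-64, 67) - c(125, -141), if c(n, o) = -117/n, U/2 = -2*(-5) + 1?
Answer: 37578/26125 ≈ 1.4384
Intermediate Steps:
U = 22 (U = 2*(-2*(-5) + 1) = 2*(10 + 1) = 2*11 = 22)
d = 105 (d = (22 - 1)*5 = 21*5 = 105)
r(l, L) = 105/209
r(-64, 67) - c(125, -141) = 105/209 - (-117)/125 = 105/209 - 1*(-117/125) = 105/209 + 117/125 = 37578/26125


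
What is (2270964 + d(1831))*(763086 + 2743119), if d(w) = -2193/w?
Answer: 14579266333088655/1831 ≈ 7.9625e+12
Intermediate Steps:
(2270964 + d(1831))*(763086 + 2743119) = (2270964 - 2193/1831)*(763086 + 2743119) = (2270964 - 2193*1/1831)*3506205 = (2270964 - 2193/1831)*3506205 = (4158132891/1831)*3506205 = 14579266333088655/1831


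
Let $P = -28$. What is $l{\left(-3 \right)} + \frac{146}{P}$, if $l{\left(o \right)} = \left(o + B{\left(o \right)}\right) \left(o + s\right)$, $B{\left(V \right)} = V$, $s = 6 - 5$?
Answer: $\frac{95}{14} \approx 6.7857$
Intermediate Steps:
$s = 1$
$l{\left(o \right)} = 2 o \left(1 + o\right)$ ($l{\left(o \right)} = \left(o + o\right) \left(o + 1\right) = 2 o \left(1 + o\right)$)
$l{\left(-3 \right)} + \frac{146}{P} = 2 \left(-3\right) \left(1 - 3\right) + \frac{146}{-28} = 2 \left(-3\right) \left(-2\right) + 146 \left(- \frac{1}{28}\right) = 12 - \frac{73}{14} = \frac{95}{14}$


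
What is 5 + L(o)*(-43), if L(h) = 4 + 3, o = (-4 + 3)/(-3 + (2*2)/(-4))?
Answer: -296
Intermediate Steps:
o = 1/4 (o = -1/(-3 + 4*(-1/4)) = -1/(-3 - 1) = -1/(-4) = -1*(-1/4) = 1/4 ≈ 0.25000)
L(h) = 7
5 + L(o)*(-43) = 5 + 7*(-43) = 5 - 301 = -296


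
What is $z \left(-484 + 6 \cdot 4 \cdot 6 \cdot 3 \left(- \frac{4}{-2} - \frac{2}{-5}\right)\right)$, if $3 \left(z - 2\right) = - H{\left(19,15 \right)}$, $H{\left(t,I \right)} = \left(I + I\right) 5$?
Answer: $- \frac{132672}{5} \approx -26534.0$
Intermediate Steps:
$H{\left(t,I \right)} = 10 I$ ($H{\left(t,I \right)} = 2 I 5 = 10 I$)
$z = -48$ ($z = 2 + \frac{\left(-1\right) 10 \cdot 15}{3} = 2 + \frac{\left(-1\right) 150}{3} = 2 + \frac{1}{3} \left(-150\right) = 2 - 50 = -48$)
$z \left(-484 + 6 \cdot 4 \cdot 6 \cdot 3 \left(- \frac{4}{-2} - \frac{2}{-5}\right)\right) = - 48 \left(-484 + 6 \cdot 4 \cdot 6 \cdot 3 \left(- \frac{4}{-2} - \frac{2}{-5}\right)\right) = - 48 \left(-484 + 24 \cdot 6 \cdot 3 \left(\left(-4\right) \left(- \frac{1}{2}\right) - - \frac{2}{5}\right)\right) = - 48 \left(-484 + 144 \cdot 3 \left(2 + \frac{2}{5}\right)\right) = - 48 \left(-484 + 432 \cdot \frac{12}{5}\right) = - 48 \left(-484 + \frac{5184}{5}\right) = \left(-48\right) \frac{2764}{5} = - \frac{132672}{5}$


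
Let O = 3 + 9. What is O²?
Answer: 144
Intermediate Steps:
O = 12
O² = 12² = 144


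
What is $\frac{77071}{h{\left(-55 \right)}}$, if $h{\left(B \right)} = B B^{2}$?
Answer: $- \frac{77071}{166375} \approx -0.46324$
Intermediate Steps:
$h{\left(B \right)} = B^{3}$
$\frac{77071}{h{\left(-55 \right)}} = \frac{77071}{\left(-55\right)^{3}} = \frac{77071}{-166375} = 77071 \left(- \frac{1}{166375}\right) = - \frac{77071}{166375}$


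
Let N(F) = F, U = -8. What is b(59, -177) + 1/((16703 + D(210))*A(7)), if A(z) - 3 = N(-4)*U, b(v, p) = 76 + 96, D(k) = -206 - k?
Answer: 98047741/570045 ≈ 172.00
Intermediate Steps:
b(v, p) = 172
A(z) = 35 (A(z) = 3 - 4*(-8) = 3 + 32 = 35)
b(59, -177) + 1/((16703 + D(210))*A(7)) = 172 + 1/((16703 + (-206 - 1*210))*35) = 172 + (1/35)/(16703 + (-206 - 210)) = 172 + (1/35)/(16703 - 416) = 172 + (1/35)/16287 = 172 + (1/16287)*(1/35) = 172 + 1/570045 = 98047741/570045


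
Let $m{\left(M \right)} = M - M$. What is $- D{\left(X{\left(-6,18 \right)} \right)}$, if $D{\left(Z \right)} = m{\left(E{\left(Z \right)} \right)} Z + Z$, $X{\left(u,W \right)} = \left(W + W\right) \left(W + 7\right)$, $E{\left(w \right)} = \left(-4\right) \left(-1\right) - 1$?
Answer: $-900$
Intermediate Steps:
$E{\left(w \right)} = 3$ ($E{\left(w \right)} = 4 - 1 = 3$)
$X{\left(u,W \right)} = 2 W \left(7 + W\right)$
$m{\left(M \right)} = 0$
$D{\left(Z \right)} = Z$ ($D{\left(Z \right)} = 0 Z + Z = 0 + Z = Z$)
$- D{\left(X{\left(-6,18 \right)} \right)} = - 2 \cdot 18 \left(7 + 18\right) = - 2 \cdot 18 \cdot 25 = \left(-1\right) 900 = -900$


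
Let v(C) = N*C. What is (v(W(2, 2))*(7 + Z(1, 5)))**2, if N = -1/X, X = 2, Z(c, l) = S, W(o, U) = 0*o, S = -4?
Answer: 0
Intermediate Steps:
W(o, U) = 0
Z(c, l) = -4
N = -1/2 ≈ -0.50000
v(C) = -C/2
(v(W(2, 2))*(7 + Z(1, 5)))**2 = ((-1/2*0)*(7 - 4))**2 = (0*3)**2 = 0**2 = 0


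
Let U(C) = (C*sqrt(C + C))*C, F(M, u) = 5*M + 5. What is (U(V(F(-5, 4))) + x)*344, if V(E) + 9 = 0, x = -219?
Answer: -75336 + 83592*I*sqrt(2) ≈ -75336.0 + 1.1822e+5*I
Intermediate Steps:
F(M, u) = 5 + 5*M
V(E) = -9 (V(E) = -9 + 0 = -9)
U(C) = sqrt(2)*C**(5/2) (U(C) = (C*sqrt(2*C))*C = (C*(sqrt(2)*sqrt(C)))*C = (sqrt(2)*C**(3/2))*C = sqrt(2)*C**(5/2))
(U(V(F(-5, 4))) + x)*344 = (sqrt(2)*(-9)**(5/2) - 219)*344 = (sqrt(2)*(243*I) - 219)*344 = (243*I*sqrt(2) - 219)*344 = (-219 + 243*I*sqrt(2))*344 = -75336 + 83592*I*sqrt(2)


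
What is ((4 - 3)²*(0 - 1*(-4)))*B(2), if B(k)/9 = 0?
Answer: 0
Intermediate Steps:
B(k) = 0 (B(k) = 9*0 = 0)
((4 - 3)²*(0 - 1*(-4)))*B(2) = ((4 - 3)²*(0 - 1*(-4)))*0 = (1²*(0 + 4))*0 = (1*4)*0 = 4*0 = 0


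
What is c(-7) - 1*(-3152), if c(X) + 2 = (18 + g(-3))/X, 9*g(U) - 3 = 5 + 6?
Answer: 198274/63 ≈ 3147.2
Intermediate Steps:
g(U) = 14/9 (g(U) = ⅓ + (5 + 6)/9 = ⅓ + (⅑)*11 = ⅓ + 11/9 = 14/9)
c(X) = -2 + 176/(9*X) (c(X) = -2 + (18 + 14/9)/X = -2 + 176/(9*X))
c(-7) - 1*(-3152) = (-2 + (176/9)/(-7)) - 1*(-3152) = (-2 + (176/9)*(-⅐)) + 3152 = (-2 - 176/63) + 3152 = -302/63 + 3152 = 198274/63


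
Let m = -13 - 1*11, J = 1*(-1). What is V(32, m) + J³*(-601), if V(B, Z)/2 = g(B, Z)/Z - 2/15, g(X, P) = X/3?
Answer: 26993/45 ≈ 599.84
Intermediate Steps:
g(X, P) = X/3 (g(X, P) = X*(⅓) = X/3)
J = -1
m = -24 (m = -13 - 11 = -24)
V(B, Z) = -4/15 + 2*B/(3*Z) (V(B, Z) = 2*((B/3)/Z - 2/15) = 2*(B/(3*Z) - 2*1/15) = 2*(B/(3*Z) - 2/15) = 2*(-2/15 + B/(3*Z)) = -4/15 + 2*B/(3*Z))
V(32, m) + J³*(-601) = (2/15)*(-2*(-24) + 5*32)/(-24) + (-1)³*(-601) = (2/15)*(-1/24)*(48 + 160) - 1*(-601) = (2/15)*(-1/24)*208 + 601 = -52/45 + 601 = 26993/45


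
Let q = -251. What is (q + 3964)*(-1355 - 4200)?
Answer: -20625715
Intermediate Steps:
(q + 3964)*(-1355 - 4200) = (-251 + 3964)*(-1355 - 4200) = 3713*(-5555) = -20625715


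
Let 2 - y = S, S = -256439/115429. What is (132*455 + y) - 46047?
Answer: 1617993874/115429 ≈ 14017.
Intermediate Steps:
S = -256439/115429 (S = -256439*1/115429 = -256439/115429 ≈ -2.2216)
y = 487297/115429 (y = 2 - 1*(-256439/115429) = 2 + 256439/115429 = 487297/115429 ≈ 4.2216)
(132*455 + y) - 46047 = (132*455 + 487297/115429) - 46047 = (60060 + 487297/115429) - 46047 = 6933153037/115429 - 46047 = 1617993874/115429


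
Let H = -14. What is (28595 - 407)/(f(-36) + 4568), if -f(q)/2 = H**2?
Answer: 27/4 ≈ 6.7500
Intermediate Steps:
f(q) = -392 (f(q) = -2*(-14)**2 = -2*196 = -392)
(28595 - 407)/(f(-36) + 4568) = (28595 - 407)/(-392 + 4568) = 28188/4176 = 28188*(1/4176) = 27/4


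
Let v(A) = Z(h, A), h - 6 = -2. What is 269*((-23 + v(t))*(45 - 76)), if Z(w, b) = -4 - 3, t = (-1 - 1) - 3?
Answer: 250170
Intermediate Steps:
h = 4 (h = 6 - 2 = 4)
t = -5 (t = -2 - 3 = -5)
Z(w, b) = -7
v(A) = -7
269*((-23 + v(t))*(45 - 76)) = 269*((-23 - 7)*(45 - 76)) = 269*(-30*(-31)) = 269*930 = 250170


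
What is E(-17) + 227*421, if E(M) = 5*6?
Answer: 95597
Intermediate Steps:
E(M) = 30
E(-17) + 227*421 = 30 + 227*421 = 30 + 95567 = 95597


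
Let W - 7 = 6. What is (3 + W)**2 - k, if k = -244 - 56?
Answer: 556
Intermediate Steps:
W = 13 (W = 7 + 6 = 13)
k = -300
(3 + W)**2 - k = (3 + 13)**2 - 1*(-300) = 16**2 + 300 = 256 + 300 = 556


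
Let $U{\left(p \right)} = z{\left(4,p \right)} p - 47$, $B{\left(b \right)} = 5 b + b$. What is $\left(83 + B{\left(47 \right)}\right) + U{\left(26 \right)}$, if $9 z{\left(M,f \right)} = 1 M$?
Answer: $\frac{2966}{9} \approx 329.56$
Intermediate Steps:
$z{\left(M,f \right)} = \frac{M}{9}$ ($z{\left(M,f \right)} = \frac{1 M}{9} = \frac{M}{9}$)
$B{\left(b \right)} = 6 b$
$U{\left(p \right)} = -47 + \frac{4 p}{9}$ ($U{\left(p \right)} = \frac{1}{9} \cdot 4 p - 47 = \frac{4 p}{9} - 47 = -47 + \frac{4 p}{9}$)
$\left(83 + B{\left(47 \right)}\right) + U{\left(26 \right)} = \left(83 + 6 \cdot 47\right) + \left(-47 + \frac{4}{9} \cdot 26\right) = \left(83 + 282\right) + \left(-47 + \frac{104}{9}\right) = 365 - \frac{319}{9} = \frac{2966}{9}$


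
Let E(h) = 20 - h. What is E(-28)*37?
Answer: 1776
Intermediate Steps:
E(-28)*37 = (20 - 1*(-28))*37 = (20 + 28)*37 = 48*37 = 1776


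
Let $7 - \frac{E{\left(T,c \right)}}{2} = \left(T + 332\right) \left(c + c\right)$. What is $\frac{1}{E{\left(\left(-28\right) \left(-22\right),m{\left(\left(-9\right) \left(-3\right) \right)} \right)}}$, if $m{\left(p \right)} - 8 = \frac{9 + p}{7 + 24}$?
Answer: $- \frac{31}{1076494} \approx -2.8797 \cdot 10^{-5}$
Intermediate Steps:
$m{\left(p \right)} = \frac{257}{31} + \frac{p}{31}$ ($m{\left(p \right)} = 8 + \frac{9 + p}{7 + 24} = 8 + \frac{9 + p}{31} = 8 + \left(9 + p\right) \frac{1}{31} = 8 + \left(\frac{9}{31} + \frac{p}{31}\right) = \frac{257}{31} + \frac{p}{31}$)
$E{\left(T,c \right)} = 14 - 4 c \left(332 + T\right)$ ($E{\left(T,c \right)} = 14 - 2 \left(T + 332\right) \left(c + c\right) = 14 - 2 \left(332 + T\right) 2 c = 14 - 2 \cdot 2 c \left(332 + T\right) = 14 - 4 c \left(332 + T\right)$)
$\frac{1}{E{\left(\left(-28\right) \left(-22\right),m{\left(\left(-9\right) \left(-3\right) \right)} \right)}} = \frac{1}{14 - 1328 \left(\frac{257}{31} + \frac{\left(-9\right) \left(-3\right)}{31}\right) - 4 \left(\left(-28\right) \left(-22\right)\right) \left(\frac{257}{31} + \frac{\left(-9\right) \left(-3\right)}{31}\right)} = \frac{1}{14 - 1328 \left(\frac{257}{31} + \frac{1}{31} \cdot 27\right) - 2464 \left(\frac{257}{31} + \frac{1}{31} \cdot 27\right)} = \frac{1}{14 - 1328 \left(\frac{257}{31} + \frac{27}{31}\right) - 2464 \left(\frac{257}{31} + \frac{27}{31}\right)} = \frac{1}{14 - \frac{377152}{31} - 2464 \cdot \frac{284}{31}} = \frac{1}{14 - \frac{377152}{31} - \frac{699776}{31}} = \frac{1}{- \frac{1076494}{31}} = - \frac{31}{1076494}$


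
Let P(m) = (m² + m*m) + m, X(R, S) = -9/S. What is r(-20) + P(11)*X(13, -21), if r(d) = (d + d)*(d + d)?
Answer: 11959/7 ≈ 1708.4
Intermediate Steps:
P(m) = m + 2*m² (P(m) = (m² + m²) + m = 2*m² + m = m + 2*m²)
r(d) = 4*d² (r(d) = (2*d)*(2*d) = 4*d²)
r(-20) + P(11)*X(13, -21) = 4*(-20)² + (11*(1 + 2*11))*(-9/(-21)) = 4*400 + (11*(1 + 22))*(-9*(-1/21)) = 1600 + (11*23)*(3/7) = 1600 + 253*(3/7) = 1600 + 759/7 = 11959/7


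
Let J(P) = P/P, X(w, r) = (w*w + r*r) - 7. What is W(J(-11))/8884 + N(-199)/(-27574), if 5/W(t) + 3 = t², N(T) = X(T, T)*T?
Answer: 140010038685/244967416 ≈ 571.55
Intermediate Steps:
X(w, r) = -7 + r² + w² (X(w, r) = (w² + r²) - 7 = (r² + w²) - 7 = -7 + r² + w²)
J(P) = 1
N(T) = T*(-7 + 2*T²) (N(T) = (-7 + T² + T²)*T = (-7 + 2*T²)*T = T*(-7 + 2*T²))
W(t) = 5/(-3 + t²)
W(J(-11))/8884 + N(-199)/(-27574) = (5/(-3 + 1²))/8884 - 199*(-7 + 2*(-199)²)/(-27574) = (5/(-3 + 1))*(1/8884) - 199*(-7 + 2*39601)*(-1/27574) = (5/(-2))*(1/8884) - 199*(-7 + 79202)*(-1/27574) = (5*(-½))*(1/8884) - 199*79195*(-1/27574) = -5/2*1/8884 - 15759805*(-1/27574) = -5/17768 + 15759805/27574 = 140010038685/244967416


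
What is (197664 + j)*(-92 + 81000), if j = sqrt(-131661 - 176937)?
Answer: 15992598912 + 80908*I*sqrt(308598) ≈ 1.5993e+10 + 4.4946e+7*I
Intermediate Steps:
j = I*sqrt(308598) (j = sqrt(-308598) = I*sqrt(308598) ≈ 555.52*I)
(197664 + j)*(-92 + 81000) = (197664 + I*sqrt(308598))*(-92 + 81000) = (197664 + I*sqrt(308598))*80908 = 15992598912 + 80908*I*sqrt(308598)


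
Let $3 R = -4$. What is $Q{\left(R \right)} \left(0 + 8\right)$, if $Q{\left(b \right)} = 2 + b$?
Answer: $\frac{16}{3} \approx 5.3333$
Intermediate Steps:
$R = - \frac{4}{3}$ ($R = \frac{1}{3} \left(-4\right) = - \frac{4}{3} \approx -1.3333$)
$Q{\left(R \right)} \left(0 + 8\right) = \left(2 - \frac{4}{3}\right) \left(0 + 8\right) = \frac{2}{3} \cdot 8 = \frac{16}{3}$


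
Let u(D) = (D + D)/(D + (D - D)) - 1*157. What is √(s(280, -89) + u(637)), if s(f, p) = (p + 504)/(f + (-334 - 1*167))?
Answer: I*√7662070/221 ≈ 12.525*I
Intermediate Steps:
s(f, p) = (504 + p)/(-501 + f) (s(f, p) = (504 + p)/(f + (-334 - 167)) = (504 + p)/(f - 501) = (504 + p)/(-501 + f))
u(D) = -155 (u(D) = (2*D)/(D + 0) - 157 = (2*D)/D - 157 = 2 - 157 = -155)
√(s(280, -89) + u(637)) = √((504 - 89)/(-501 + 280) - 155) = √(415/(-221) - 155) = √(-1/221*415 - 155) = √(-415/221 - 155) = √(-34670/221) = I*√7662070/221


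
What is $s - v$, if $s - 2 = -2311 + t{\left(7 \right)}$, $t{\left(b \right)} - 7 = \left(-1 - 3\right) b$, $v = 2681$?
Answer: $-5011$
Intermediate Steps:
$t{\left(b \right)} = 7 - 4 b$ ($t{\left(b \right)} = 7 + \left(-1 - 3\right) b = 7 - 4 b$)
$s = -2330$ ($s = 2 + \left(-2311 + \left(7 - 28\right)\right) = 2 - 2332 = -2330$)
$s - v = -2330 - 2681 = -5011$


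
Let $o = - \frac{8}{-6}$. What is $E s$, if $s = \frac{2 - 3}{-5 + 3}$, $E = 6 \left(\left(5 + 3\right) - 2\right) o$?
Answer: $24$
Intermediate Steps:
$o = \frac{4}{3}$ ($o = \left(-8\right) \left(- \frac{1}{6}\right) = \frac{4}{3} \approx 1.3333$)
$E = 48$ ($E = 6 \left(\left(5 + 3\right) - 2\right) \frac{4}{3} = 6 \left(8 - 2\right) \frac{4}{3} = 6 \cdot 6 \cdot \frac{4}{3} = 36 \cdot \frac{4}{3} = 48$)
$s = \frac{1}{2}$ ($s = - \frac{1}{-2} = \left(-1\right) \left(- \frac{1}{2}\right) = \frac{1}{2} \approx 0.5$)
$E s = 48 \cdot \frac{1}{2} = 24$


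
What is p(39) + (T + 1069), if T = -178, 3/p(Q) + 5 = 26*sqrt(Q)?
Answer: 23468064/26339 + 78*sqrt(39)/26339 ≈ 891.02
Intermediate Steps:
p(Q) = 3/(-5 + 26*sqrt(Q))
p(39) + (T + 1069) = 3/(-5 + 26*sqrt(39)) + (-178 + 1069) = 3/(-5 + 26*sqrt(39)) + 891 = 891 + 3/(-5 + 26*sqrt(39))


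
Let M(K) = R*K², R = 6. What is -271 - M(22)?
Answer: -3175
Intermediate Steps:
M(K) = 6*K²
-271 - M(22) = -271 - 6*22² = -271 - 6*484 = -271 - 1*2904 = -271 - 2904 = -3175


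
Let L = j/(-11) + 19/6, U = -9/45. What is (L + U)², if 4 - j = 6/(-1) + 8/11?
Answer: 59428681/13176900 ≈ 4.5101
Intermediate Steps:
j = 102/11 (j = 4 - (6/(-1) + 8/11) = 4 - (6*(-1) + 8*(1/11)) = 4 - (-6 + 8/11) = 4 - 1*(-58/11) = 4 + 58/11 = 102/11 ≈ 9.2727)
U = -⅕ (U = -9*1/45 = -⅕ ≈ -0.20000)
L = 1687/726 (L = (102/11)/(-11) + 19/6 = (102/11)*(-1/11) + 19*(⅙) = -102/121 + 19/6 = 1687/726 ≈ 2.3237)
(L + U)² = (1687/726 - ⅕)² = (7709/3630)² = 59428681/13176900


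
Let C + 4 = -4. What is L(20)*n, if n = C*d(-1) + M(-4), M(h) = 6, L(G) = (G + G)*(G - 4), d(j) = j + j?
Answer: 14080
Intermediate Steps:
d(j) = 2*j
L(G) = 2*G*(-4 + G) (L(G) = (2*G)*(-4 + G) = 2*G*(-4 + G))
C = -8 (C = -4 - 4 = -8)
n = 22 (n = -16*(-1) + 6 = -8*(-2) + 6 = 16 + 6 = 22)
L(20)*n = (2*20*(-4 + 20))*22 = (2*20*16)*22 = 640*22 = 14080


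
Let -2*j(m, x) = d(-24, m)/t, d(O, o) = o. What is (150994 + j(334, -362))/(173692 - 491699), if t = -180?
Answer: -27179087/57241260 ≈ -0.47482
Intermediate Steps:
j(m, x) = m/360 (j(m, x) = -m/(2*(-180)) = -m*(-1)/(2*180) = -(-1)*m/360 = m/360)
(150994 + j(334, -362))/(173692 - 491699) = (150994 + (1/360)*334)/(173692 - 491699) = (150994 + 167/180)/(-318007) = (27179087/180)*(-1/318007) = -27179087/57241260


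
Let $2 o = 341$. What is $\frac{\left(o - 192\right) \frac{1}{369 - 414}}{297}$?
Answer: $\frac{43}{26730} \approx 0.0016087$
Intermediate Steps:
$o = \frac{341}{2}$ ($o = \frac{1}{2} \cdot 341 = \frac{341}{2} \approx 170.5$)
$\frac{\left(o - 192\right) \frac{1}{369 - 414}}{297} = \frac{\left(\frac{341}{2} - 192\right) \frac{1}{369 - 414}}{297} = - \frac{43}{2 \left(-45\right)} \frac{1}{297} = \left(- \frac{43}{2}\right) \left(- \frac{1}{45}\right) \frac{1}{297} = \frac{43}{90} \cdot \frac{1}{297} = \frac{43}{26730}$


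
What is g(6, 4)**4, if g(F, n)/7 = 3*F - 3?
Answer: 121550625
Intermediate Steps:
g(F, n) = -21 + 21*F (g(F, n) = 7*(3*F - 3) = 7*(-3 + 3*F) = -21 + 21*F)
g(6, 4)**4 = (-21 + 21*6)**4 = (-21 + 126)**4 = 105**4 = 121550625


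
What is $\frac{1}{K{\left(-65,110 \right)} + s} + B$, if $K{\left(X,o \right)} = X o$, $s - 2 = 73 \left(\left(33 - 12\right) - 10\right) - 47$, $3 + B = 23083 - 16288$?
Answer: $\frac{43414463}{6392} \approx 6792.0$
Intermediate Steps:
$B = 6792$ ($B = -3 + \left(23083 - 16288\right) = -3 + 6795 = 6792$)
$s = 758$ ($s = 2 - \left(47 - 73 \left(\left(33 - 12\right) - 10\right)\right) = 2 - \left(47 - 73 \left(21 - 10\right)\right) = 2 + \left(73 \cdot 11 - 47\right) = 2 + \left(803 - 47\right) = 2 + 756 = 758$)
$\frac{1}{K{\left(-65,110 \right)} + s} + B = \frac{1}{\left(-65\right) 110 + 758} + 6792 = \frac{1}{-7150 + 758} + 6792 = \frac{1}{-6392} + 6792 = - \frac{1}{6392} + 6792 = \frac{43414463}{6392}$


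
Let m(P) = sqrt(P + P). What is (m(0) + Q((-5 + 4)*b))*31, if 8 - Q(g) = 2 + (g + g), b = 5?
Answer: 496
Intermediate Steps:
m(P) = sqrt(2)*sqrt(P) (m(P) = sqrt(2*P) = sqrt(2)*sqrt(P))
Q(g) = 6 - 2*g (Q(g) = 8 - (2 + (g + g)) = 8 - (2 + 2*g) = 8 + (-2 - 2*g) = 6 - 2*g)
(m(0) + Q((-5 + 4)*b))*31 = (sqrt(2)*sqrt(0) + (6 - 2*(-5 + 4)*5))*31 = (sqrt(2)*0 + (6 - (-2)*5))*31 = (0 + (6 - 2*(-5)))*31 = (0 + (6 + 10))*31 = (0 + 16)*31 = 16*31 = 496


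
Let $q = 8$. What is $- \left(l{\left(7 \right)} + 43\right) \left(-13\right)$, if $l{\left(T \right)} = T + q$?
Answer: $754$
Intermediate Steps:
$l{\left(T \right)} = 8 + T$ ($l{\left(T \right)} = T + 8 = 8 + T$)
$- \left(l{\left(7 \right)} + 43\right) \left(-13\right) = - \left(\left(8 + 7\right) + 43\right) \left(-13\right) = - \left(15 + 43\right) \left(-13\right) = - 58 \left(-13\right) = \left(-1\right) \left(-754\right) = 754$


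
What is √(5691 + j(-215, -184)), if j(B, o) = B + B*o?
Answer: 18*√139 ≈ 212.22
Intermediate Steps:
√(5691 + j(-215, -184)) = √(5691 - 215*(1 - 184)) = √(5691 - 215*(-183)) = √(5691 + 39345) = √45036 = 18*√139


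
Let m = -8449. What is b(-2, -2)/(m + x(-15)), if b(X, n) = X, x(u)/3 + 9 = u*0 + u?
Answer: 2/8521 ≈ 0.00023471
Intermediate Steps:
x(u) = -27 + 3*u (x(u) = -27 + 3*(u*0 + u) = -27 + 3*(0 + u) = -27 + 3*u)
b(-2, -2)/(m + x(-15)) = -2/(-8449 + (-27 + 3*(-15))) = -2/(-8449 + (-27 - 45)) = -2/(-8449 - 72) = -2/(-8521) = -2*(-1/8521) = 2/8521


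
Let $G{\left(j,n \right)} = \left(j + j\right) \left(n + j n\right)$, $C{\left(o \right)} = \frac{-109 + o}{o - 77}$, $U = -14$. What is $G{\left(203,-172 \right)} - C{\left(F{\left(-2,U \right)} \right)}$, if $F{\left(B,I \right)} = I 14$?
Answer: $- \frac{3889084049}{273} \approx -1.4246 \cdot 10^{7}$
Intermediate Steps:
$F{\left(B,I \right)} = 14 I$
$C{\left(o \right)} = \frac{-109 + o}{-77 + o}$
$G{\left(j,n \right)} = 2 j \left(n + j n\right)$
$G{\left(203,-172 \right)} - C{\left(F{\left(-2,U \right)} \right)} = 2 \cdot 203 \left(-172\right) \left(1 + 203\right) - \frac{-109 + 14 \left(-14\right)}{-77 + 14 \left(-14\right)} = 2 \cdot 203 \left(-172\right) 204 - \frac{-109 - 196}{-77 - 196} = -14245728 - \frac{1}{-273} \left(-305\right) = -14245728 - \left(- \frac{1}{273}\right) \left(-305\right) = -14245728 - \frac{305}{273} = - \frac{3889084049}{273}$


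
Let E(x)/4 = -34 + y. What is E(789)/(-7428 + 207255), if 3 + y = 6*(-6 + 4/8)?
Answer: -280/199827 ≈ -0.0014012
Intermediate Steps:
y = -36 (y = -3 + 6*(-6 + 4/8) = -3 + 6*(-6 + 4*(⅛)) = -3 + 6*(-6 + ½) = -3 + 6*(-11/2) = -3 - 33 = -36)
E(x) = -280 (E(x) = 4*(-34 - 36) = 4*(-70) = -280)
E(789)/(-7428 + 207255) = -280/(-7428 + 207255) = -280/199827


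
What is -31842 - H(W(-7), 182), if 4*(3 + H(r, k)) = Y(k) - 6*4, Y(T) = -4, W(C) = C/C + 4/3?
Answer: -31832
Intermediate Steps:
W(C) = 7/3 (W(C) = 1 + 4*(⅓) = 1 + 4/3 = 7/3)
H(r, k) = -10 (H(r, k) = -3 + (-4 - 6*4)/4 = -3 + (-4 - 24)/4 = -3 + (¼)*(-28) = -3 - 7 = -10)
-31842 - H(W(-7), 182) = -31842 - 1*(-10) = -31842 + 10 = -31832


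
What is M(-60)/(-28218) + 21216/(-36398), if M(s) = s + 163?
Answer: -301211041/513539382 ≈ -0.58654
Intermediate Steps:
M(s) = 163 + s
M(-60)/(-28218) + 21216/(-36398) = (163 - 60)/(-28218) + 21216/(-36398) = 103*(-1/28218) + 21216*(-1/36398) = -103/28218 - 10608/18199 = -301211041/513539382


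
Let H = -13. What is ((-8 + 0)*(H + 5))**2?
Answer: 4096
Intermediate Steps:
((-8 + 0)*(H + 5))**2 = ((-8 + 0)*(-13 + 5))**2 = (-8*(-8))**2 = 64**2 = 4096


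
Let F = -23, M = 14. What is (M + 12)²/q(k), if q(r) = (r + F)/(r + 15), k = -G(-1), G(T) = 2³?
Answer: -4732/31 ≈ -152.65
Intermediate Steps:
G(T) = 8
k = -8 (k = -1*8 = -8)
q(r) = (-23 + r)/(15 + r) (q(r) = (r - 23)/(r + 15) = (-23 + r)/(15 + r))
(M + 12)²/q(k) = (14 + 12)²/(((-23 - 8)/(15 - 8))) = 26²/((-31/7)) = 676/(((⅐)*(-31))) = 676/(-31/7) = 676*(-7/31) = -4732/31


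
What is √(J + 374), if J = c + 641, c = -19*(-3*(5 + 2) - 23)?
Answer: √1851 ≈ 43.023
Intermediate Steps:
c = 836 (c = -19*(-3*7 - 23) = -19*(-21 - 23) = -19*(-44) = 836)
J = 1477 (J = 836 + 641 = 1477)
√(J + 374) = √(1477 + 374) = √1851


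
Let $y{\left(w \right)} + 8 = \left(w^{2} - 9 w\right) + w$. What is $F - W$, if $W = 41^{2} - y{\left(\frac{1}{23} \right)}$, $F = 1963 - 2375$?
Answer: $- \frac{1111612}{529} \approx -2101.3$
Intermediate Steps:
$F = -412$ ($F = 1963 - 2375 = -412$)
$y{\left(w \right)} = -8 + w^{2} - 8 w$ ($y{\left(w \right)} = -8 + \left(\left(w^{2} - 9 w\right) + w\right) = -8 + \left(w^{2} - 8 w\right) = -8 + w^{2} - 8 w$)
$W = \frac{893664}{529}$ ($W = 41^{2} - \left(-8 + \left(\frac{1}{23}\right)^{2} - \frac{8}{23}\right) = 1681 - \left(-8 + \left(\frac{1}{23}\right)^{2} - \frac{8}{23}\right) = 1681 - \left(-8 + \frac{1}{529} - \frac{8}{23}\right) = 1681 - - \frac{4415}{529} = 1681 + \frac{4415}{529} = \frac{893664}{529} \approx 1689.3$)
$F - W = -412 - \frac{893664}{529} = - \frac{1111612}{529}$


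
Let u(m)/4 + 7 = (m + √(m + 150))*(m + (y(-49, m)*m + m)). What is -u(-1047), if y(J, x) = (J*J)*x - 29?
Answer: 11022925214692 - 10528104312*I*√897 ≈ 1.1023e+13 - 3.1532e+11*I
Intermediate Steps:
y(J, x) = -29 + x*J² (y(J, x) = J²*x - 29 = x*J² - 29 = -29 + x*J²)
u(m) = -28 + 4*(m + √(150 + m))*(2*m + m*(-29 + 2401*m)) (u(m) = -28 + 4*((m + √(m + 150))*(m + ((-29 + m*(-49)²)*m + m))) = -28 + 4*((m + √(150 + m))*(m + ((-29 + m*2401)*m + m))) = -28 + 4*((m + √(150 + m))*(m + ((-29 + 2401*m)*m + m))) = -28 + 4*((m + √(150 + m))*(m + (m*(-29 + 2401*m) + m))) = -28 + 4*((m + √(150 + m))*(m + (m + m*(-29 + 2401*m)))) = -28 + 4*((m + √(150 + m))*(2*m + m*(-29 + 2401*m))) = -28 + 4*(m + √(150 + m))*(2*m + m*(-29 + 2401*m)))
-u(-1047) = -(-28 - 108*(-1047)² + 9604*(-1047)³ - 108*(-1047)*√(150 - 1047) + 9604*(-1047)²*√(150 - 1047)) = -(-28 - 108*1096209 + 9604*(-1147730823) - 108*(-1047)*√(-897) + 9604*1096209*√(-897)) = -(-28 - 118390572 - 11022806824092 - 108*(-1047)*I*√897 + 9604*1096209*(I*√897)) = -(-28 - 118390572 - 11022806824092 + 113076*I*√897 + 10527991236*I*√897) = -(-11022925214692 + 10528104312*I*√897) = 11022925214692 - 10528104312*I*√897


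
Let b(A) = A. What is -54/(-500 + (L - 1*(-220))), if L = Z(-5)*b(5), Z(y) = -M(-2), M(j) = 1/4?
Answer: 24/125 ≈ 0.19200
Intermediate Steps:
M(j) = ¼
Z(y) = -¼ (Z(y) = -1*¼ = -¼)
L = -5/4 (L = -¼*5 = -5/4 ≈ -1.2500)
-54/(-500 + (L - 1*(-220))) = -54/(-500 + (-5/4 - 1*(-220))) = -54/(-500 + (-5/4 + 220)) = -54/(-500 + 875/4) = -54/(-1125/4) = -54*(-4/1125) = 24/125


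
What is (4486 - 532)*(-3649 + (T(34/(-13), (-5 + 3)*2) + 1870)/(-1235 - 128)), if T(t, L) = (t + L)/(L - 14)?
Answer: -767245378816/53157 ≈ -1.4434e+7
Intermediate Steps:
T(t, L) = (L + t)/(-14 + L)
(4486 - 532)*(-3649 + (T(34/(-13), (-5 + 3)*2) + 1870)/(-1235 - 128)) = (4486 - 532)*(-3649 + (((-5 + 3)*2 + 34/(-13))/(-14 + (-5 + 3)*2) + 1870)/(-1235 - 128)) = 3954*(-3649 + ((-2*2 + 34*(-1/13))/(-14 - 2*2) + 1870)/(-1363)) = 3954*(-3649 + ((-4 - 34/13)/(-14 - 4) + 1870)*(-1/1363)) = 3954*(-3649 + (-86/13/(-18) + 1870)*(-1/1363)) = 3954*(-3649 + (-1/18*(-86/13) + 1870)*(-1/1363)) = 3954*(-3649 + (43/117 + 1870)*(-1/1363)) = 3954*(-3649 + (218833/117)*(-1/1363)) = 3954*(-3649 - 218833/159471) = 3954*(-582128512/159471) = -767245378816/53157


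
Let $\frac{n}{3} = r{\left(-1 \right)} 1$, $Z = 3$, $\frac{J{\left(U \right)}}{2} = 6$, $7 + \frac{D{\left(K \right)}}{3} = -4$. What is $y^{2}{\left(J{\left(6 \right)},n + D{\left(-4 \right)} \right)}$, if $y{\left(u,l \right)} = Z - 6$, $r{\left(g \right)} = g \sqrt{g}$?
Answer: $9$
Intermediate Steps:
$r{\left(g \right)} = g^{\frac{3}{2}}$
$D{\left(K \right)} = -33$ ($D{\left(K \right)} = -21 + 3 \left(-4\right) = -21 - 12 = -33$)
$J{\left(U \right)} = 12$ ($J{\left(U \right)} = 2 \cdot 6 = 12$)
$n = - 3 i$ ($n = 3 \left(-1\right)^{\frac{3}{2}} \cdot 1 = 3 - i 1 = 3 \left(- i\right) = - 3 i \approx - 3.0 i$)
$y{\left(u,l \right)} = -3$ ($y{\left(u,l \right)} = 3 - 6 = -3$)
$y^{2}{\left(J{\left(6 \right)},n + D{\left(-4 \right)} \right)} = \left(-3\right)^{2} = 9$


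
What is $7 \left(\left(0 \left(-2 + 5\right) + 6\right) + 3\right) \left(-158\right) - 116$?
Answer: $-10070$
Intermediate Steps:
$7 \left(\left(0 \left(-2 + 5\right) + 6\right) + 3\right) \left(-158\right) - 116 = 7 \left(\left(0 \cdot 3 + 6\right) + 3\right) \left(-158\right) - 116 = 7 \left(\left(0 + 6\right) + 3\right) \left(-158\right) - 116 = 7 \left(6 + 3\right) \left(-158\right) - 116 = 7 \cdot 9 \left(-158\right) - 116 = 63 \left(-158\right) - 116 = -9954 - 116 = -10070$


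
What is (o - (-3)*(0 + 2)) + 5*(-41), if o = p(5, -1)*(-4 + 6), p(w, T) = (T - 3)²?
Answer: -167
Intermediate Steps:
p(w, T) = (-3 + T)²
o = 32 (o = (-3 - 1)²*(-4 + 6) = (-4)²*2 = 16*2 = 32)
(o - (-3)*(0 + 2)) + 5*(-41) = (32 - (-3)*(0 + 2)) + 5*(-41) = (32 - (-3)*2) - 205 = (32 - 1*(-6)) - 205 = (32 + 6) - 205 = 38 - 205 = -167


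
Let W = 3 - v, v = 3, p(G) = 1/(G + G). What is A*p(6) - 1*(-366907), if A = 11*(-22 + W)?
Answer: 2201321/6 ≈ 3.6689e+5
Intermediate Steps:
p(G) = 1/(2*G)
W = 0 (W = 3 - 1*3 = 3 - 3 = 0)
A = -242 (A = 11*(-22 + 0) = 11*(-22) = -242)
A*p(6) - 1*(-366907) = -121/6 - 1*(-366907) = -121/6 + 366907 = 2201321/6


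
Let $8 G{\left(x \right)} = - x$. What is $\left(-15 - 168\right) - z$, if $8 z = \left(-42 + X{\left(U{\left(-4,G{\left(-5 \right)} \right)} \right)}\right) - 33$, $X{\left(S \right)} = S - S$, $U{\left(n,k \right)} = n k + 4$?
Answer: $- \frac{1389}{8} \approx -173.63$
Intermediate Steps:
$G{\left(x \right)} = - \frac{x}{8}$ ($G{\left(x \right)} = \frac{\left(-1\right) x}{8} = - \frac{x}{8}$)
$U{\left(n,k \right)} = 4 + k n$ ($U{\left(n,k \right)} = k n + 4 = 4 + k n$)
$X{\left(S \right)} = 0$
$z = - \frac{75}{8}$ ($z = \frac{\left(-42 + 0\right) - 33}{8} = \frac{-42 - 33}{8} = \frac{1}{8} \left(-75\right) = - \frac{75}{8} \approx -9.375$)
$\left(-15 - 168\right) - z = \left(-15 - 168\right) - - \frac{75}{8} = -183 + \frac{75}{8} = - \frac{1389}{8}$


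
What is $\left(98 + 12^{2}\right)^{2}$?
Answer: $58564$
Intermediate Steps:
$\left(98 + 12^{2}\right)^{2} = \left(98 + 144\right)^{2} = 242^{2} = 58564$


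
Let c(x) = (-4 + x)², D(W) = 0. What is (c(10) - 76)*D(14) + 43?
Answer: 43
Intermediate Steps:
(c(10) - 76)*D(14) + 43 = ((-4 + 10)² - 76)*0 + 43 = (6² - 76)*0 + 43 = (36 - 76)*0 + 43 = -40*0 + 43 = 0 + 43 = 43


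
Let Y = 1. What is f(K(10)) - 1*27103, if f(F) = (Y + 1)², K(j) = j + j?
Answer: -27099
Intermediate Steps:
K(j) = 2*j
f(F) = 4 (f(F) = (1 + 1)² = 2² = 4)
f(K(10)) - 1*27103 = 4 - 1*27103 = 4 - 27103 = -27099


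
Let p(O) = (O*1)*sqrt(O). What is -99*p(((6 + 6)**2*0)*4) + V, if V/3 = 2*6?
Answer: 36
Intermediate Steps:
V = 36 (V = 3*(2*6) = 3*12 = 36)
p(O) = O**(3/2) (p(O) = O*sqrt(O) = O**(3/2))
-99*p(((6 + 6)**2*0)*4) + V = -99*(((6 + 6)**2*0)*4)**(3/2) + 36 = -99*((12**2*0)*4)**(3/2) + 36 = -99*((144*0)*4)**(3/2) + 36 = -99*(0*4)**(3/2) + 36 = -99*0**(3/2) + 36 = -99*0 + 36 = 0 + 36 = 36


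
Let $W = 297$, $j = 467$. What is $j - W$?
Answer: $170$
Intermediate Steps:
$j - W = 467 - 297 = 170$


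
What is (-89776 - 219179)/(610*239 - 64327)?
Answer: -308955/81463 ≈ -3.7926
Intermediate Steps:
(-89776 - 219179)/(610*239 - 64327) = -308955/(145790 - 64327) = -308955/81463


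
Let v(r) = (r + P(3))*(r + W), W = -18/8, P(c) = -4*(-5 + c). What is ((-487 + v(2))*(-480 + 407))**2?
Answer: 5107532089/4 ≈ 1.2769e+9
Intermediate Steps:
P(c) = 20 - 4*c
W = -9/4 (W = -18*1/8 = -9/4 ≈ -2.2500)
v(r) = (8 + r)*(-9/4 + r) (v(r) = (r + (20 - 4*3))*(r - 9/4) = (r + (20 - 12))*(-9/4 + r) = (r + 8)*(-9/4 + r) = (8 + r)*(-9/4 + r))
((-487 + v(2))*(-480 + 407))**2 = ((-487 + (-18 + 2**2 + (23/4)*2))*(-480 + 407))**2 = ((-487 + (-18 + 4 + 23/2))*(-73))**2 = ((-487 - 5/2)*(-73))**2 = (-979/2*(-73))**2 = (71467/2)**2 = 5107532089/4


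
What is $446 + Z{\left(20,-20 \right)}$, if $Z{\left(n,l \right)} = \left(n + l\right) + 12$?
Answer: $458$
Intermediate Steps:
$Z{\left(n,l \right)} = 12 + l + n$ ($Z{\left(n,l \right)} = \left(l + n\right) + 12 = 12 + l + n$)
$446 + Z{\left(20,-20 \right)} = 446 + \left(12 - 20 + 20\right) = 446 + 12 = 458$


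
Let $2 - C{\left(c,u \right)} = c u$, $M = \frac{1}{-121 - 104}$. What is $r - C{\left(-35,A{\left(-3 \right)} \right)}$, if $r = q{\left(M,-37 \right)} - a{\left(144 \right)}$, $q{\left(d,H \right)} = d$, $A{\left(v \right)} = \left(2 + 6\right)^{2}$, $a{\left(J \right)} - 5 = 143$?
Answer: $- \frac{537751}{225} \approx -2390.0$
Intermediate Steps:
$a{\left(J \right)} = 148$ ($a{\left(J \right)} = 5 + 143 = 148$)
$M = - \frac{1}{225}$ ($M = \frac{1}{-225} = - \frac{1}{225} \approx -0.0044444$)
$A{\left(v \right)} = 64$ ($A{\left(v \right)} = 8^{2} = 64$)
$r = - \frac{33301}{225}$ ($r = - \frac{1}{225} - 148 = - \frac{33301}{225} \approx -148.0$)
$C{\left(c,u \right)} = 2 - c u$
$r - C{\left(-35,A{\left(-3 \right)} \right)} = - \frac{33301}{225} - \left(2 - \left(-35\right) 64\right) = - \frac{33301}{225} - \left(2 + 2240\right) = - \frac{33301}{225} - 2242 = - \frac{537751}{225}$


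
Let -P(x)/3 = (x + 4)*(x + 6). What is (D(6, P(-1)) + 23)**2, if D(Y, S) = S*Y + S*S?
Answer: 3161284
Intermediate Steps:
P(x) = -3*(4 + x)*(6 + x) (P(x) = -3*(x + 4)*(x + 6) = -3*(4 + x)*(6 + x))
D(Y, S) = S**2 + S*Y (D(Y, S) = S*Y + S**2 = S**2 + S*Y)
(D(6, P(-1)) + 23)**2 = ((-72 - 30*(-1) - 3*(-1)**2)*((-72 - 30*(-1) - 3*(-1)**2) + 6) + 23)**2 = ((-72 + 30 - 3*1)*((-72 + 30 - 3*1) + 6) + 23)**2 = ((-72 + 30 - 3)*((-72 + 30 - 3) + 6) + 23)**2 = (-45*(-45 + 6) + 23)**2 = (-45*(-39) + 23)**2 = (1755 + 23)**2 = 1778**2 = 3161284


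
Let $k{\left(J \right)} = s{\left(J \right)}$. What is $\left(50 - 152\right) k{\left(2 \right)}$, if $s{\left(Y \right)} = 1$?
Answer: $-102$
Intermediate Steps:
$k{\left(J \right)} = 1$
$\left(50 - 152\right) k{\left(2 \right)} = \left(50 - 152\right) 1 = \left(-102\right) 1 = -102$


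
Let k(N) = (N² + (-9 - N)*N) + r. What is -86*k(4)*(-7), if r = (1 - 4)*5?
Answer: -30702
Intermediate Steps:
r = -15 (r = -3*5 = -15)
k(N) = -15 + N² + N*(-9 - N) (k(N) = (N² + (-9 - N)*N) - 15 = (N² + N*(-9 - N)) - 15 = -15 + N² + N*(-9 - N))
-86*k(4)*(-7) = -86*(-15 - 9*4)*(-7) = -86*(-15 - 36)*(-7) = -86*(-51)*(-7) = 4386*(-7) = -30702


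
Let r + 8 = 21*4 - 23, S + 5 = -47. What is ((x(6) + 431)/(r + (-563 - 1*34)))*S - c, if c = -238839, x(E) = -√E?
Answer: 32487707/136 - 13*√6/136 ≈ 2.3888e+5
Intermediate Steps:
S = -52 (S = -5 - 47 = -52)
r = 53 (r = -8 + (21*4 - 23) = -8 + (84 - 23) = -8 + 61 = 53)
((x(6) + 431)/(r + (-563 - 1*34)))*S - c = ((-√6 + 431)/(53 + (-563 - 1*34)))*(-52) - 1*(-238839) = ((431 - √6)/(53 + (-563 - 34)))*(-52) + 238839 = ((431 - √6)/(53 - 597))*(-52) + 238839 = ((431 - √6)/(-544))*(-52) + 238839 = ((431 - √6)*(-1/544))*(-52) + 238839 = (-431/544 + √6/544)*(-52) + 238839 = (5603/136 - 13*√6/136) + 238839 = 32487707/136 - 13*√6/136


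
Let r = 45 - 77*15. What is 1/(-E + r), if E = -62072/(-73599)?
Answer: -73599/81756962 ≈ -0.00090022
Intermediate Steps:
E = 62072/73599 (E = -62072*(-1/73599) = 62072/73599 ≈ 0.84338)
r = -1110 (r = 45 - 1155 = -1110)
1/(-E + r) = 1/(-1*62072/73599 - 1110) = 1/(-62072/73599 - 1110) = 1/(-81756962/73599) = -73599/81756962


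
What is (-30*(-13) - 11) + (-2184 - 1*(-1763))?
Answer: -42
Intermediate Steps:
(-30*(-13) - 11) + (-2184 - 1*(-1763)) = (390 - 11) + (-2184 + 1763) = 379 - 421 = -42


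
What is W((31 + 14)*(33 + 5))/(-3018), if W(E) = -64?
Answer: 32/1509 ≈ 0.021206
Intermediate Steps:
W((31 + 14)*(33 + 5))/(-3018) = -64/(-3018) = -64*(-1/3018) = 32/1509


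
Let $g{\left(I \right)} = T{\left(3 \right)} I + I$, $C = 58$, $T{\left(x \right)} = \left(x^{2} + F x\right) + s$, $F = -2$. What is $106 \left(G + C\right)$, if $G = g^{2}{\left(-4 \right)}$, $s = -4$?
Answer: $6148$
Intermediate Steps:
$T{\left(x \right)} = -4 + x^{2} - 2 x$ ($T{\left(x \right)} = \left(x^{2} - 2 x\right) - 4 = -4 + x^{2} - 2 x$)
$g{\left(I \right)} = 0$ ($g{\left(I \right)} = \left(-4 + 3^{2} - 6\right) I + I = \left(-4 + 9 - 6\right) I + I = - I + I = 0$)
$G = 0$ ($G = 0^{2} = 0$)
$106 \left(G + C\right) = 106 \left(0 + 58\right) = 106 \cdot 58 = 6148$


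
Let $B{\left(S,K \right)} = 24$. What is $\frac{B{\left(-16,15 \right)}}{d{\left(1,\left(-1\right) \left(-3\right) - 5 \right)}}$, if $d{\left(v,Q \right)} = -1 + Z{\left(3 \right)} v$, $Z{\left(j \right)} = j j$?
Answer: $3$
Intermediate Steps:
$Z{\left(j \right)} = j^{2}$
$d{\left(v,Q \right)} = -1 + 9 v$ ($d{\left(v,Q \right)} = -1 + 3^{2} v = -1 + 9 v$)
$\frac{B{\left(-16,15 \right)}}{d{\left(1,\left(-1\right) \left(-3\right) - 5 \right)}} = \frac{24}{-1 + 9 \cdot 1} = \frac{24}{-1 + 9} = \frac{24}{8} = 24 \cdot \frac{1}{8} = 3$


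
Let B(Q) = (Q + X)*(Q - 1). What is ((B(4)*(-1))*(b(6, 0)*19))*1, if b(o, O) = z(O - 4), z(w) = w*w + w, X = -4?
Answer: 0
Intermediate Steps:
B(Q) = (-1 + Q)*(-4 + Q) (B(Q) = (Q - 4)*(Q - 1) = (-4 + Q)*(-1 + Q) = (-1 + Q)*(-4 + Q))
z(w) = w + w² (z(w) = w² + w = w + w²)
b(o, O) = (-4 + O)*(-3 + O) (b(o, O) = (O - 4)*(1 + (O - 4)) = (-4 + O)*(1 + (-4 + O)) = (-4 + O)*(-3 + O))
((B(4)*(-1))*(b(6, 0)*19))*1 = (((4 + 4² - 5*4)*(-1))*(((-4 + 0)*(-3 + 0))*19))*1 = (((4 + 16 - 20)*(-1))*(-4*(-3)*19))*1 = ((0*(-1))*(12*19))*1 = (0*228)*1 = 0*1 = 0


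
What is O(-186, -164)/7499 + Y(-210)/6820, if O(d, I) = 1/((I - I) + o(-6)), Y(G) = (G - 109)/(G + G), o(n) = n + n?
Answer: 65257/650913200 ≈ 0.00010025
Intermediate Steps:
o(n) = 2*n
Y(G) = (-109 + G)/(2*G) (Y(G) = (-109 + G)/((2*G)) = (-109 + G)*(1/(2*G)) = (-109 + G)/(2*G))
O(d, I) = -1/12 (O(d, I) = 1/((I - I) + 2*(-6)) = 1/(0 - 12) = 1/(-12) = -1/12)
O(-186, -164)/7499 + Y(-210)/6820 = -1/12/7499 + ((½)*(-109 - 210)/(-210))/6820 = -1/12*1/7499 + ((½)*(-1/210)*(-319))*(1/6820) = -1/89988 + (319/420)*(1/6820) = -1/89988 + 29/260400 = 65257/650913200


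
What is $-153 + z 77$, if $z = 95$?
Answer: $7162$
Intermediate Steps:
$-153 + z 77 = -153 + 95 \cdot 77 = -153 + 7315 = 7162$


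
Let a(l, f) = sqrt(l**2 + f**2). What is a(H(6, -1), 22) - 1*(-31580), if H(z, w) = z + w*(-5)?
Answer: 31580 + 11*sqrt(5) ≈ 31605.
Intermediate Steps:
H(z, w) = z - 5*w
a(l, f) = sqrt(f**2 + l**2)
a(H(6, -1), 22) - 1*(-31580) = sqrt(22**2 + (6 - 5*(-1))**2) - 1*(-31580) = sqrt(484 + (6 + 5)**2) + 31580 = sqrt(484 + 11**2) + 31580 = sqrt(484 + 121) + 31580 = sqrt(605) + 31580 = 11*sqrt(5) + 31580 = 31580 + 11*sqrt(5)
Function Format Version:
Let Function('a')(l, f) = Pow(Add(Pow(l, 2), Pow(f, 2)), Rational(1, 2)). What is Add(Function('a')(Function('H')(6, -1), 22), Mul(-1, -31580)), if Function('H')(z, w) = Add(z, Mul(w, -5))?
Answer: Add(31580, Mul(11, Pow(5, Rational(1, 2)))) ≈ 31605.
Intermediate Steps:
Function('H')(z, w) = Add(z, Mul(-5, w))
Function('a')(l, f) = Pow(Add(Pow(f, 2), Pow(l, 2)), Rational(1, 2))
Add(Function('a')(Function('H')(6, -1), 22), Mul(-1, -31580)) = Add(Pow(Add(Pow(22, 2), Pow(Add(6, Mul(-5, -1)), 2)), Rational(1, 2)), Mul(-1, -31580)) = Add(Pow(Add(484, Pow(Add(6, 5), 2)), Rational(1, 2)), 31580) = Add(Pow(Add(484, Pow(11, 2)), Rational(1, 2)), 31580) = Add(Pow(Add(484, 121), Rational(1, 2)), 31580) = Add(Pow(605, Rational(1, 2)), 31580) = Add(Mul(11, Pow(5, Rational(1, 2))), 31580) = Add(31580, Mul(11, Pow(5, Rational(1, 2))))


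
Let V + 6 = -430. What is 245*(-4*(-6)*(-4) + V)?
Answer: -130340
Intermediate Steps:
V = -436 (V = -6 - 430 = -436)
245*(-4*(-6)*(-4) + V) = 245*(-4*(-6)*(-4) - 436) = 245*(24*(-4) - 436) = 245*(-96 - 436) = 245*(-532) = -130340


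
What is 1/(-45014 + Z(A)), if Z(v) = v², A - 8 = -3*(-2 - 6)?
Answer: -1/43990 ≈ -2.2732e-5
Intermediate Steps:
A = 32 (A = 8 - 3*(-2 - 6) = 8 - 3*(-8) = 8 + 24 = 32)
1/(-45014 + Z(A)) = 1/(-45014 + 32²) = 1/(-45014 + 1024) = 1/(-43990) = -1/43990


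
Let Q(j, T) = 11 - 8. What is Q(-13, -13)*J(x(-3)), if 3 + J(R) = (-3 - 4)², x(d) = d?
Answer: 138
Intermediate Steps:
J(R) = 46 (J(R) = -3 + (-3 - 4)² = -3 + (-7)² = -3 + 49 = 46)
Q(j, T) = 3
Q(-13, -13)*J(x(-3)) = 3*46 = 138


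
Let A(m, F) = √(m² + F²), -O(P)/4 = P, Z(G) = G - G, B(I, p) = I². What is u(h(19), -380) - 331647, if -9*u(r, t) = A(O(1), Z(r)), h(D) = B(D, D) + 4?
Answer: -2984827/9 ≈ -3.3165e+5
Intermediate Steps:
Z(G) = 0
O(P) = -4*P
h(D) = 4 + D² (h(D) = D² + 4 = 4 + D²)
A(m, F) = √(F² + m²)
u(r, t) = -4/9 (u(r, t) = -√(0² + (-4*1)²)/9 = -√(0 + (-4)²)/9 = -√(0 + 16)/9 = -√16/9 = -⅑*4 = -4/9)
u(h(19), -380) - 331647 = -4/9 - 331647 = -2984827/9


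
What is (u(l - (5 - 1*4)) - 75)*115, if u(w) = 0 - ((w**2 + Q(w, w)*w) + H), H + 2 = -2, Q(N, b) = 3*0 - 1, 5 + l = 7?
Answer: -8165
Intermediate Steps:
l = 2 (l = -5 + 7 = 2)
Q(N, b) = -1 (Q(N, b) = 0 - 1 = -1)
H = -4 (H = -2 - 2 = -4)
u(w) = 4 + w - w**2 (u(w) = 0 - ((w**2 - w) - 4) = 0 - (-4 + w**2 - w) = 0 + (4 + w - w**2) = 4 + w - w**2)
(u(l - (5 - 1*4)) - 75)*115 = ((4 + (2 - (5 - 1*4)) - (2 - (5 - 1*4))**2) - 75)*115 = ((4 + (2 - (5 - 4)) - (2 - (5 - 4))**2) - 75)*115 = ((4 + (2 - 1*1) - (2 - 1*1)**2) - 75)*115 = ((4 + (2 - 1) - (2 - 1)**2) - 75)*115 = ((4 + 1 - 1*1**2) - 75)*115 = ((4 + 1 - 1*1) - 75)*115 = ((4 + 1 - 1) - 75)*115 = (4 - 75)*115 = -71*115 = -8165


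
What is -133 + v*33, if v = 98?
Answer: 3101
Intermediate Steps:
-133 + v*33 = -133 + 98*33 = -133 + 3234 = 3101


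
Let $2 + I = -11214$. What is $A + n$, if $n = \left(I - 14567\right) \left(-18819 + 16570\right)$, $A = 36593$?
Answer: $58022560$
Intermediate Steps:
$I = -11216$ ($I = -2 - 11214 = -11216$)
$n = 57985967$ ($n = \left(-11216 - 14567\right) \left(-18819 + 16570\right) = \left(-25783\right) \left(-2249\right) = 57985967$)
$A + n = 36593 + 57985967 = 58022560$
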